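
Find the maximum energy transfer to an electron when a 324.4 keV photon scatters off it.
181.4717 keV

Maximum energy transfer occurs at θ = 180° (backscattering).

Initial photon: E₀ = 324.4 keV → λ₀ = 3.8220 pm

Maximum Compton shift (at 180°):
Δλ_max = 2λ_C = 2 × 2.4263 = 4.8526 pm

Final wavelength:
λ' = 3.8220 + 4.8526 = 8.6746 pm

Minimum photon energy (maximum energy to electron):
E'_min = hc/λ' = 142.9283 keV

Maximum electron kinetic energy:
K_max = E₀ - E'_min = 324.4000 - 142.9283 = 181.4717 keV

(Intermediate values are shown rounded; full precision is carried through to the final answer.)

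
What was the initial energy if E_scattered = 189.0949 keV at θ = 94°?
312.9999 keV

Convert final energy to wavelength (hc ≈ 1239.842 keV·pm):
λ' = hc/E' = 1239.842 / 189.0949 = 6.5567 pm

Calculate the Compton shift:
Δλ = λ_C(1 - cos(94°))
Δλ = 2.4263 × (1 - cos(94°))
Δλ = 2.5956 pm

Initial wavelength:
λ = λ' - Δλ = 6.5567 - 2.5956 = 3.9612 pm

Initial energy:
E = hc/λ = 1239.842 / 3.9612 = 312.9999 keV

(Intermediate values are shown rounded; full precision is carried through to the final answer.)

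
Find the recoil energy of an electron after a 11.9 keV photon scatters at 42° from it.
0.0708 keV

By energy conservation: K_e = E_initial - E_final

First find the scattered photon energy:
Initial wavelength: λ = hc/E = 104.1884 pm
Compton shift: Δλ = λ_C(1 - cos(42°)) = 0.6232 pm
Final wavelength: λ' = 104.1884 + 0.6232 = 104.8116 pm
Final photon energy: E' = hc/λ' = 11.8292 keV

Electron kinetic energy:
K_e = E - E' = 11.9000 - 11.8292 = 0.0708 keV

(Intermediate values are shown rounded; full precision is carried through to the final answer.)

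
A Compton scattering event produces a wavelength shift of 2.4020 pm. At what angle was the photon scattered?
89.43°

From the Compton formula Δλ = λ_C(1 - cos θ), we can solve for θ:

cos θ = 1 - Δλ/λ_C

Given:
- Δλ = 2.4020 pm
- λ_C = h/(m_e·c) ≈ 2.42631024 pm

cos θ = 1 - 2.4020/2.42631024
cos θ = 1 - 0.989981
cos θ = 0.010019

θ = arccos(0.010019)
θ = 89.43°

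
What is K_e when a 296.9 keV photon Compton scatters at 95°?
114.9378 keV

By energy conservation: K_e = E_initial - E_final

First find the scattered photon energy:
Initial wavelength: λ = hc/E = 4.1760 pm
Compton shift: Δλ = λ_C(1 - cos(95°)) = 2.6378 pm
Final wavelength: λ' = 4.1760 + 2.6378 = 6.8137 pm
Final photon energy: E' = hc/λ' = 181.9622 keV

Electron kinetic energy:
K_e = E - E' = 296.9000 - 181.9622 = 114.9378 keV

(Intermediate values are shown rounded; full precision is carried through to the final answer.)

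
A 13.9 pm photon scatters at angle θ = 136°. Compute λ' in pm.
18.0717 pm

Using the Compton scattering formula:
λ' = λ + Δλ = λ + λ_C(1 - cos θ)

Given:
- Initial wavelength λ = 13.9 pm
- Scattering angle θ = 136°
- Compton wavelength λ_C ≈ 2.4263 pm

Calculate the shift:
Δλ = 2.4263 × (1 - cos(136°))
Δλ = 2.4263 × 1.7193
Δλ = 4.1717 pm

Final wavelength:
λ' = 13.9 + 4.1717 = 18.0717 pm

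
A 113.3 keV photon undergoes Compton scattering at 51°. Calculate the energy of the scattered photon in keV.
104.6953 keV

First convert energy to wavelength:
λ = hc/E, with hc ≈ 1239.842 keV·pm (i.e. 1239.842 eV·nm)

For E = 113.3 keV = 113300 eV:
λ = 1239.842 keV·pm / 113.3 keV
λ = 10.9430 pm

Calculate the Compton shift:
Δλ = λ_C(1 - cos(51°)) = 2.4263 × 0.3707
Δλ = 0.8994 pm

Final wavelength:
λ' = 10.9430 + 0.8994 = 11.8424 pm

Final energy:
E' = hc/λ' = 1239.842 / 11.8424 = 104.6953 keV

(Intermediate values are shown rounded; full precision is carried through to the final answer.)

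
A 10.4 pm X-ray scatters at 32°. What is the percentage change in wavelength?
3.5450%

Calculate the Compton shift:
Δλ = λ_C(1 - cos(32°))
Δλ = 2.4263 × (1 - cos(32°))
Δλ = 2.4263 × 0.1520
Δλ = 0.3687 pm

Percentage change:
(Δλ/λ₀) × 100 = (0.3687/10.4) × 100
= 3.5450%

(Intermediate values are shown rounded; full precision is carried through to the final answer.)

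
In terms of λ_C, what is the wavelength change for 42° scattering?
0.2569 λ_C

The Compton shift formula is:
Δλ = λ_C(1 - cos θ)

Dividing both sides by λ_C:
Δλ/λ_C = 1 - cos θ

For θ = 42°:
Δλ/λ_C = 1 - cos(42°)
Δλ/λ_C = 1 - 0.7431
Δλ/λ_C = 0.2569

This means the shift is 0.2569 × λ_C = 0.6232 pm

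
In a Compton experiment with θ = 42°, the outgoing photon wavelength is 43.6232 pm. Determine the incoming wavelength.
43.0000 pm

From λ' = λ + Δλ, we have λ = λ' - Δλ

First calculate the Compton shift:
Δλ = λ_C(1 - cos θ)
Δλ = 2.4263 × (1 - cos(42°))
Δλ = 2.4263 × 0.2569
Δλ = 0.6232 pm

Initial wavelength:
λ = λ' - Δλ
λ = 43.6232 - 0.6232
λ = 43.0000 pm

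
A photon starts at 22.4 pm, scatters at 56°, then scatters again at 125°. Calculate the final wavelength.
27.2875 pm

Apply Compton shift twice:

First scattering at θ₁ = 56°:
Δλ₁ = λ_C(1 - cos(56°))
Δλ₁ = 2.4263 × 0.4408
Δλ₁ = 1.0695 pm

After first scattering:
λ₁ = 22.4 + 1.0695 = 23.4695 pm

Second scattering at θ₂ = 125°:
Δλ₂ = λ_C(1 - cos(125°))
Δλ₂ = 2.4263 × 1.5736
Δλ₂ = 3.8180 pm

Final wavelength:
λ₂ = 23.4695 + 3.8180 = 27.2875 pm

Total shift: Δλ_total = 1.0695 + 3.8180 = 4.8875 pm

(Intermediate values are shown rounded; full precision is carried through to the final answer.)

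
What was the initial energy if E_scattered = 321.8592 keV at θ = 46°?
398.5001 keV

Convert final energy to wavelength (hc ≈ 1239.842 keV·pm):
λ' = hc/E' = 1239.842 / 321.8592 = 3.8521 pm

Calculate the Compton shift:
Δλ = λ_C(1 - cos(46°))
Δλ = 2.4263 × (1 - cos(46°))
Δλ = 0.7409 pm

Initial wavelength:
λ = λ' - Δλ = 3.8521 - 0.7409 = 3.1113 pm

Initial energy:
E = hc/λ = 1239.842 / 3.1113 = 398.5001 keV

(Intermediate values are shown rounded; full precision is carried through to the final answer.)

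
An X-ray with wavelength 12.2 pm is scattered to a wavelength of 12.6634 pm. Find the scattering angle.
36.00°

First find the wavelength shift:
Δλ = λ' - λ = 12.6634 - 12.2 = 0.4634 pm

Using Δλ = λ_C(1 - cos θ), with λ_C = h/(m_e·c) ≈ 2.42631024 pm:
cos θ = 1 - Δλ/λ_C
cos θ = 1 - 0.4634/2.42631024
cos θ = 0.809010

θ = arccos(0.809010)
θ = 36.00°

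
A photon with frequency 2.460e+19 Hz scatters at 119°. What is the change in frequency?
5.613e+18 Hz (decrease)

Convert frequency to wavelength (c = 299792458 m/s):
λ₀ = c/f₀ = 299792458/2.460e+19 = 1.2186685e-11 m = 12.1867 pm

Calculate Compton shift:
Δλ = λ_C(1 - cos(119°)) = 3.6026 pm

Final wavelength:
λ' = λ₀ + Δλ = 12.1867 + 3.6026 = 15.7893 pm

Final frequency:
f' = c/λ' = 299792458/1.5789294e-11 = 1.8987072e+19 Hz

Frequency shift (decrease):
Δf = f₀ - f' = 2.460e+19 - 1.8987072e+19 = 5.613e+18 Hz

(Intermediate values are shown rounded; full precision is carried through to the final answer.)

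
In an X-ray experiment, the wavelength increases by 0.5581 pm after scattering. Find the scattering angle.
39.65°

From the Compton formula Δλ = λ_C(1 - cos θ), we can solve for θ:

cos θ = 1 - Δλ/λ_C

Given:
- Δλ = 0.5581 pm
- λ_C = h/(m_e·c) ≈ 2.42631024 pm

cos θ = 1 - 0.5581/2.42631024
cos θ = 1 - 0.230020
cos θ = 0.769980

θ = arccos(0.769980)
θ = 39.65°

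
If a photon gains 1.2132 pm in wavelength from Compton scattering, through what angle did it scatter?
60.00°

From the Compton formula Δλ = λ_C(1 - cos θ), we can solve for θ:

cos θ = 1 - Δλ/λ_C

Given:
- Δλ = 1.2132 pm
- λ_C = h/(m_e·c) ≈ 2.42631024 pm

cos θ = 1 - 1.2132/2.42631024
cos θ = 1 - 0.500018
cos θ = 0.499982

θ = arccos(0.499982)
θ = 60.00°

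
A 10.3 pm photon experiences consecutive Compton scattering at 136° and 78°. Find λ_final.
16.3935 pm

Apply Compton shift twice:

First scattering at θ₁ = 136°:
Δλ₁ = λ_C(1 - cos(136°))
Δλ₁ = 2.4263 × 1.7193
Δλ₁ = 4.1717 pm

After first scattering:
λ₁ = 10.3 + 4.1717 = 14.4717 pm

Second scattering at θ₂ = 78°:
Δλ₂ = λ_C(1 - cos(78°))
Δλ₂ = 2.4263 × 0.7921
Δλ₂ = 1.9219 pm

Final wavelength:
λ₂ = 14.4717 + 1.9219 = 16.3935 pm

Total shift: Δλ_total = 4.1717 + 1.9219 = 6.0935 pm

(Intermediate values are shown rounded; full precision is carried through to the final answer.)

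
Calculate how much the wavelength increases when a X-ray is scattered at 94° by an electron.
2.5956 pm

Using the Compton scattering formula:
Δλ = λ_C(1 - cos θ)

where λ_C = h/(m_e·c) ≈ 2.4263 pm is the Compton wavelength of an electron.

For θ = 94°:
cos(94°) = -0.0698
1 - cos(94°) = 1.0698

Δλ = 2.4263 × 1.0698
Δλ = 2.5956 pm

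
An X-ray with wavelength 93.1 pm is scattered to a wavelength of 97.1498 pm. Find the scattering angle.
132.00°

First find the wavelength shift:
Δλ = λ' - λ = 97.1498 - 93.1 = 4.0498 pm

Using Δλ = λ_C(1 - cos θ), with λ_C = h/(m_e·c) ≈ 2.42631024 pm:
cos θ = 1 - Δλ/λ_C
cos θ = 1 - 4.0498/2.42631024
cos θ = -0.669119

θ = arccos(-0.669119)
θ = 132.00°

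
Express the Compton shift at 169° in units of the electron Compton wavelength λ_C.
1.9816 λ_C

The Compton shift formula is:
Δλ = λ_C(1 - cos θ)

Dividing both sides by λ_C:
Δλ/λ_C = 1 - cos θ

For θ = 169°:
Δλ/λ_C = 1 - cos(169°)
Δλ/λ_C = 1 - -0.9816
Δλ/λ_C = 1.9816

This means the shift is 1.9816 × λ_C = 4.8080 pm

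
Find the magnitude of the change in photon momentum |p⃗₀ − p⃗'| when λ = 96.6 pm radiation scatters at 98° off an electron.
1.0210e-23 kg·m/s

Photon momentum magnitude is p = h/λ.

Initial momentum:
p₀ = h/λ = 6.6261e-34/9.6600e-11 = 6.8593e-24 kg·m/s

After scattering:
λ' = λ + Δλ = 96.6 + 2.7640 = 99.3640 pm
p' = h/λ' = 6.6261e-34/9.9364e-11 = 6.6685e-24 kg·m/s

Momentum is a vector; the scattered photon's direction makes angle θ = 98° with the incident direction. The magnitude of the vector change Δp⃗ = p⃗₀ − p⃗' is found from the law of cosines:
|Δp⃗|² = p₀² + p'² − 2p₀p'cos θ
|Δp⃗|² = (6.8593e-24)² + (6.6685e-24)² − 2·6.8593e-24·6.6685e-24·cos(98°)
|Δp⃗| = 1.0210e-23 kg·m/s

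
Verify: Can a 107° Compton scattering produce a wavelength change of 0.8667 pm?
No, inconsistent

Calculate the expected shift for θ = 107°:

Δλ_expected = λ_C(1 - cos(107°))
Δλ_expected = 2.4263 × (1 - cos(107°))
Δλ_expected = 2.4263 × 1.2924
Δλ_expected = 3.1357 pm

Given shift: 0.8667 pm
Expected shift: 3.1357 pm
Difference: 2.2690 pm

The values do not match. The given shift corresponds to θ ≈ 50.0°, not 107°.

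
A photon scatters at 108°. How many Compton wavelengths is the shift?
1.3090 λ_C

The Compton shift formula is:
Δλ = λ_C(1 - cos θ)

Dividing both sides by λ_C:
Δλ/λ_C = 1 - cos θ

For θ = 108°:
Δλ/λ_C = 1 - cos(108°)
Δλ/λ_C = 1 - -0.3090
Δλ/λ_C = 1.3090

This means the shift is 1.3090 × λ_C = 3.1761 pm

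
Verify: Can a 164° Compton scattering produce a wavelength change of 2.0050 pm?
No, inconsistent

Calculate the expected shift for θ = 164°:

Δλ_expected = λ_C(1 - cos(164°))
Δλ_expected = 2.4263 × (1 - cos(164°))
Δλ_expected = 2.4263 × 1.9613
Δλ_expected = 4.7586 pm

Given shift: 2.0050 pm
Expected shift: 4.7586 pm
Difference: 2.7536 pm

The values do not match. The given shift corresponds to θ ≈ 80.0°, not 164°.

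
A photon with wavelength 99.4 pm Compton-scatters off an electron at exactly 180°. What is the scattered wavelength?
104.2526 pm

Using the Compton formula: λ' = λ + λ_C(1 − cos θ)

For θ = 180°, cos θ = -1 (exact) = -1.0000, so:
1 − cos 180° = 1 − (-1) = 2.0000

Δλ = λ_C × 2.0000 = 2.4263 × 2.0000 = 4.8526 pm

λ' = 99.4 + 4.8526 = 104.2526 pm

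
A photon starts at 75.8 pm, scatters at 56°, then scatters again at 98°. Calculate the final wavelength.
79.6335 pm

Apply Compton shift twice:

First scattering at θ₁ = 56°:
Δλ₁ = λ_C(1 - cos(56°))
Δλ₁ = 2.4263 × 0.4408
Δλ₁ = 1.0695 pm

After first scattering:
λ₁ = 75.8 + 1.0695 = 76.8695 pm

Second scattering at θ₂ = 98°:
Δλ₂ = λ_C(1 - cos(98°))
Δλ₂ = 2.4263 × 1.1392
Δλ₂ = 2.7640 pm

Final wavelength:
λ₂ = 76.8695 + 2.7640 = 79.6335 pm

Total shift: Δλ_total = 1.0695 + 2.7640 = 3.8335 pm

(Intermediate values are shown rounded; full precision is carried through to the final answer.)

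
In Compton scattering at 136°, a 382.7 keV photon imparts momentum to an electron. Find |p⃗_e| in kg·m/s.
2.7592e-22 kg·m/s

The electron is initially at rest, so by conservation of momentum:
p⃗_e = p⃗₀ − p⃗'  (incident photon momentum minus scattered photon momentum)

Photon momentum magnitudes (p = h/λ = E/c):
λ₀ = hc/E₀ = 3.2397 pm → p₀ = h/λ₀ = 2.0453e-22 kg·m/s
Δλ = λ_C(1 − cos 136°) = 4.1717 pm
λ' = 7.4114 pm → p' = h/λ' = 8.9404e-23 kg·m/s

The scattered photon makes angle θ = 136° with the incident direction, so by the law of cosines:
|p⃗_e|² = p₀² + p'² − 2p₀p'cos θ
|p⃗_e|² = (2.0453e-22)² + (8.9404e-23)² − 2·2.0453e-22·8.9404e-23·cos(136°)
|p⃗_e| = 2.7592e-22 kg·m/s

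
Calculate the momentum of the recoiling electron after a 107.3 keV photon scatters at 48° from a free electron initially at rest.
4.5261e-23 kg·m/s

The electron is initially at rest, so by conservation of momentum:
p⃗_e = p⃗₀ − p⃗'  (incident photon momentum minus scattered photon momentum)

Photon momentum magnitudes (p = h/λ = E/c):
λ₀ = hc/E₀ = 11.5549 pm → p₀ = h/λ₀ = 5.7344e-23 kg·m/s
Δλ = λ_C(1 − cos 48°) = 0.8028 pm
λ' = 12.3577 pm → p' = h/λ' = 5.3619e-23 kg·m/s

The scattered photon makes angle θ = 48° with the incident direction, so by the law of cosines:
|p⃗_e|² = p₀² + p'² − 2p₀p'cos θ
|p⃗_e|² = (5.7344e-23)² + (5.3619e-23)² − 2·5.7344e-23·5.3619e-23·cos(48°)
|p⃗_e| = 4.5261e-23 kg·m/s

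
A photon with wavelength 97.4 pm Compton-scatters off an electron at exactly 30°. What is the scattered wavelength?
97.7251 pm

Using the Compton formula: λ' = λ + λ_C(1 − cos θ)

For θ = 30°, cos θ = √3/2 (exact) ≈ 0.8660, so:
1 − cos 30° = 1 − (√3/2) ≈ 0.1340

Δλ = λ_C × 0.1340 = 2.4263 × 0.1340 = 0.3251 pm

λ' = 97.4 + 0.3251 = 97.7251 pm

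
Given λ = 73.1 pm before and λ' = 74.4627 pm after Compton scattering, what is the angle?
64.00°

First find the wavelength shift:
Δλ = λ' - λ = 74.4627 - 73.1 = 1.3627 pm

Using Δλ = λ_C(1 - cos θ), with λ_C = h/(m_e·c) ≈ 2.42631024 pm:
cos θ = 1 - Δλ/λ_C
cos θ = 1 - 1.3627/2.42631024
cos θ = 0.438365

θ = arccos(0.438365)
θ = 64.00°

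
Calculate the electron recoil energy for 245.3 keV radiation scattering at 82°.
71.7262 keV

By energy conservation: K_e = E_initial - E_final

First find the scattered photon energy:
Initial wavelength: λ = hc/E = 5.0544 pm
Compton shift: Δλ = λ_C(1 - cos(82°)) = 2.0886 pm
Final wavelength: λ' = 5.0544 + 2.0886 = 7.1430 pm
Final photon energy: E' = hc/λ' = 173.5738 keV

Electron kinetic energy:
K_e = E - E' = 245.3000 - 173.5738 = 71.7262 keV

(Intermediate values are shown rounded; full precision is carried through to the final answer.)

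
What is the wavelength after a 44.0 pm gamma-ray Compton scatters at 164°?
48.7586 pm

Using the Compton scattering formula:
λ' = λ + Δλ = λ + λ_C(1 - cos θ)

Given:
- Initial wavelength λ = 44.0 pm
- Scattering angle θ = 164°
- Compton wavelength λ_C ≈ 2.4263 pm

Calculate the shift:
Δλ = 2.4263 × (1 - cos(164°))
Δλ = 2.4263 × 1.9613
Δλ = 4.7586 pm

Final wavelength:
λ' = 44.0 + 4.7586 = 48.7586 pm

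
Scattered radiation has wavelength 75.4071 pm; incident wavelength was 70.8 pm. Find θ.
154.00°

First find the wavelength shift:
Δλ = λ' - λ = 75.4071 - 70.8 = 4.6071 pm

Using Δλ = λ_C(1 - cos θ), with λ_C = h/(m_e·c) ≈ 2.42631024 pm:
cos θ = 1 - Δλ/λ_C
cos θ = 1 - 4.6071/2.42631024
cos θ = -0.898809

θ = arccos(-0.898809)
θ = 154.00°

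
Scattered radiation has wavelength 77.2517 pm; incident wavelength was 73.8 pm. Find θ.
115.00°

First find the wavelength shift:
Δλ = λ' - λ = 77.2517 - 73.8 = 3.4517 pm

Using Δλ = λ_C(1 - cos θ), with λ_C = h/(m_e·c) ≈ 2.42631024 pm:
cos θ = 1 - Δλ/λ_C
cos θ = 1 - 3.4517/2.42631024
cos θ = -0.422613

θ = arccos(-0.422613)
θ = 115.00°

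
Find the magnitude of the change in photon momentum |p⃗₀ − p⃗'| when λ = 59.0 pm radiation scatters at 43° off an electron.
8.1879e-24 kg·m/s

Photon momentum magnitude is p = h/λ.

Initial momentum:
p₀ = h/λ = 6.6261e-34/5.9000e-11 = 1.1231e-23 kg·m/s

After scattering:
λ' = λ + Δλ = 59.0 + 0.6518 = 59.6518 pm
p' = h/λ' = 6.6261e-34/5.9652e-11 = 1.1108e-23 kg·m/s

Momentum is a vector; the scattered photon's direction makes angle θ = 43° with the incident direction. The magnitude of the vector change Δp⃗ = p⃗₀ − p⃗' is found from the law of cosines:
|Δp⃗|² = p₀² + p'² − 2p₀p'cos θ
|Δp⃗|² = (1.1231e-23)² + (1.1108e-23)² − 2·1.1231e-23·1.1108e-23·cos(43°)
|Δp⃗| = 8.1879e-24 kg·m/s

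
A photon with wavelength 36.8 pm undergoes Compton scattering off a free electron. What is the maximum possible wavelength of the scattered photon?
41.6526 pm (at θ = 180°)

The Compton shift is Δλ = λ_C(1 − cos θ).

Since cos θ ranges from −1 to 1, the factor (1 − cos θ) ranges from 0 to 2; the maximum shift occurs at θ = 180° (backscattering):
Δλ_max = 2λ_C = 2 × 2.4263 pm = 4.8526 pm

Maximum scattered wavelength:
λ'_max = λ₀ + Δλ_max = 36.8 + 4.8526 = 41.6526 pm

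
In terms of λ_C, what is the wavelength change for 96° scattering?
1.1045 λ_C

The Compton shift formula is:
Δλ = λ_C(1 - cos θ)

Dividing both sides by λ_C:
Δλ/λ_C = 1 - cos θ

For θ = 96°:
Δλ/λ_C = 1 - cos(96°)
Δλ/λ_C = 1 - -0.1045
Δλ/λ_C = 1.1045

This means the shift is 1.1045 × λ_C = 2.6799 pm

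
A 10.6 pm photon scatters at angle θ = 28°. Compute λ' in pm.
10.8840 pm

Using the Compton scattering formula:
λ' = λ + Δλ = λ + λ_C(1 - cos θ)

Given:
- Initial wavelength λ = 10.6 pm
- Scattering angle θ = 28°
- Compton wavelength λ_C ≈ 2.4263 pm

Calculate the shift:
Δλ = 2.4263 × (1 - cos(28°))
Δλ = 2.4263 × 0.1171
Δλ = 0.2840 pm

Final wavelength:
λ' = 10.6 + 0.2840 = 10.8840 pm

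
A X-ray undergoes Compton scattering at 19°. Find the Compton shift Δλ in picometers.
0.1322 pm

Using the Compton scattering formula:
Δλ = λ_C(1 - cos θ)

where λ_C = h/(m_e·c) ≈ 2.4263 pm is the Compton wavelength of an electron.

For θ = 19°:
cos(19°) = 0.9455
1 - cos(19°) = 0.0545

Δλ = 2.4263 × 0.0545
Δλ = 0.1322 pm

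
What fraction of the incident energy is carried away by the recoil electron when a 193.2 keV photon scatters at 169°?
0.4283 (or 42.83%)

Calculate initial and final photon energies:

Initial: E₀ = 193.2 keV → λ₀ = 6.4174 pm
Compton shift: Δλ = 4.8080 pm
Final wavelength: λ' = 11.2254 pm
Final energy: E' = 110.4493 keV

Fractional energy loss:
(E₀ - E')/E₀ = (193.2000 - 110.4493)/193.2000
= 82.7507/193.2000
= 0.4283
= 42.83%

(Intermediate values are shown rounded; full precision is carried through to the final answer.)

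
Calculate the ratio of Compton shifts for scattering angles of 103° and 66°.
103° produces the larger shift by a factor of 2.065

Calculate both shifts using Δλ = λ_C(1 - cos θ):

For θ₁ = 66°:
Δλ₁ = 2.4263 × (1 - cos(66°))
Δλ₁ = 2.4263 × 0.5933
Δλ₁ = 1.4394 pm

For θ₂ = 103°:
Δλ₂ = 2.4263 × (1 - cos(103°))
Δλ₂ = 2.4263 × 1.2250
Δλ₂ = 2.9721 pm

The 103° angle produces the larger shift.
Ratio: 2.9721/1.4394 = 2.065

(Intermediate values are shown rounded; full precision is carried through to the final answer.)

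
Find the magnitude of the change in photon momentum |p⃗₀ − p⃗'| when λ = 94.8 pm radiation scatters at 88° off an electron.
9.5944e-24 kg·m/s

Photon momentum magnitude is p = h/λ.

Initial momentum:
p₀ = h/λ = 6.6261e-34/9.4800e-11 = 6.9895e-24 kg·m/s

After scattering:
λ' = λ + Δλ = 94.8 + 2.3416 = 97.1416 pm
p' = h/λ' = 6.6261e-34/9.7142e-11 = 6.8210e-24 kg·m/s

Momentum is a vector; the scattered photon's direction makes angle θ = 88° with the incident direction. The magnitude of the vector change Δp⃗ = p⃗₀ − p⃗' is found from the law of cosines:
|Δp⃗|² = p₀² + p'² − 2p₀p'cos θ
|Δp⃗|² = (6.9895e-24)² + (6.8210e-24)² − 2·6.9895e-24·6.8210e-24·cos(88°)
|Δp⃗| = 9.5944e-24 kg·m/s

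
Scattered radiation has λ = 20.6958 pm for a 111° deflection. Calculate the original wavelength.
17.4000 pm

From λ' = λ + Δλ, we have λ = λ' - Δλ

First calculate the Compton shift:
Δλ = λ_C(1 - cos θ)
Δλ = 2.4263 × (1 - cos(111°))
Δλ = 2.4263 × 1.3584
Δλ = 3.2958 pm

Initial wavelength:
λ = λ' - Δλ
λ = 20.6958 - 3.2958
λ = 17.4000 pm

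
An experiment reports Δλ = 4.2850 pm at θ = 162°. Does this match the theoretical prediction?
No, inconsistent

Calculate the expected shift for θ = 162°:

Δλ_expected = λ_C(1 - cos(162°))
Δλ_expected = 2.4263 × (1 - cos(162°))
Δλ_expected = 2.4263 × 1.9511
Δλ_expected = 4.7339 pm

Given shift: 4.2850 pm
Expected shift: 4.7339 pm
Difference: 0.4489 pm

The values do not match. The given shift corresponds to θ ≈ 140.0°, not 162°.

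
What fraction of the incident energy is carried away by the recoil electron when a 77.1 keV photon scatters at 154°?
0.2227 (or 22.27%)

Calculate initial and final photon energies:

Initial: E₀ = 77.1 keV → λ₀ = 16.0810 pm
Compton shift: Δλ = 4.6071 pm
Final wavelength: λ' = 20.6880 pm
Final energy: E' = 59.9304 keV

Fractional energy loss:
(E₀ - E')/E₀ = (77.1000 - 59.9304)/77.1000
= 17.1696/77.1000
= 0.2227
= 22.27%

(Intermediate values are shown rounded; full precision is carried through to the final answer.)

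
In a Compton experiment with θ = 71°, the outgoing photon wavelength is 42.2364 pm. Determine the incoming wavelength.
40.6000 pm

From λ' = λ + Δλ, we have λ = λ' - Δλ

First calculate the Compton shift:
Δλ = λ_C(1 - cos θ)
Δλ = 2.4263 × (1 - cos(71°))
Δλ = 2.4263 × 0.6744
Δλ = 1.6364 pm

Initial wavelength:
λ = λ' - Δλ
λ = 42.2364 - 1.6364
λ = 40.6000 pm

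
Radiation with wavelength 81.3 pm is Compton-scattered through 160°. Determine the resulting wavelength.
86.0063 pm

Using the Compton scattering formula:
λ' = λ + Δλ = λ + λ_C(1 - cos θ)

Given:
- Initial wavelength λ = 81.3 pm
- Scattering angle θ = 160°
- Compton wavelength λ_C ≈ 2.4263 pm

Calculate the shift:
Δλ = 2.4263 × (1 - cos(160°))
Δλ = 2.4263 × 1.9397
Δλ = 4.7063 pm

Final wavelength:
λ' = 81.3 + 4.7063 = 86.0063 pm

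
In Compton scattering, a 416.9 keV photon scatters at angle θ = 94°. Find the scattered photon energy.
222.6121 keV

First convert energy to wavelength:
λ = hc/E, with hc ≈ 1239.842 keV·pm (i.e. 1239.842 eV·nm)

For E = 416.9 keV = 416900 eV:
λ = 1239.842 keV·pm / 416.9 keV
λ = 2.9740 pm

Calculate the Compton shift:
Δλ = λ_C(1 - cos(94°)) = 2.4263 × 1.0698
Δλ = 2.5956 pm

Final wavelength:
λ' = 2.9740 + 2.5956 = 5.5695 pm

Final energy:
E' = hc/λ' = 1239.842 / 5.5695 = 222.6121 keV

(Intermediate values are shown rounded; full precision is carried through to the final answer.)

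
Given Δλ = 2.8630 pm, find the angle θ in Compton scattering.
100.37°

From the Compton formula Δλ = λ_C(1 - cos θ), we can solve for θ:

cos θ = 1 - Δλ/λ_C

Given:
- Δλ = 2.8630 pm
- λ_C = h/(m_e·c) ≈ 2.42631024 pm

cos θ = 1 - 2.8630/2.42631024
cos θ = 1 - 1.179981
cos θ = -0.179981

θ = arccos(-0.179981)
θ = 100.37°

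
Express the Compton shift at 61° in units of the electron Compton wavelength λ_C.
0.5152 λ_C

The Compton shift formula is:
Δλ = λ_C(1 - cos θ)

Dividing both sides by λ_C:
Δλ/λ_C = 1 - cos θ

For θ = 61°:
Δλ/λ_C = 1 - cos(61°)
Δλ/λ_C = 1 - 0.4848
Δλ/λ_C = 0.5152

This means the shift is 0.5152 × λ_C = 1.2500 pm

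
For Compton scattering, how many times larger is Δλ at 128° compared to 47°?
128° produces the larger shift by a factor of 5.081

Calculate both shifts using Δλ = λ_C(1 - cos θ):

For θ₁ = 47°:
Δλ₁ = 2.4263 × (1 - cos(47°))
Δλ₁ = 2.4263 × 0.3180
Δλ₁ = 0.7716 pm

For θ₂ = 128°:
Δλ₂ = 2.4263 × (1 - cos(128°))
Δλ₂ = 2.4263 × 1.6157
Δλ₂ = 3.9201 pm

The 128° angle produces the larger shift.
Ratio: 3.9201/0.7716 = 5.081

(Intermediate values are shown rounded; full precision is carried through to the final answer.)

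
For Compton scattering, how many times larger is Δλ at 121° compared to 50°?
121° produces the larger shift by a factor of 4.241

Calculate both shifts using Δλ = λ_C(1 - cos θ):

For θ₁ = 50°:
Δλ₁ = 2.4263 × (1 - cos(50°))
Δλ₁ = 2.4263 × 0.3572
Δλ₁ = 0.8667 pm

For θ₂ = 121°:
Δλ₂ = 2.4263 × (1 - cos(121°))
Δλ₂ = 2.4263 × 1.5150
Δλ₂ = 3.6760 pm

The 121° angle produces the larger shift.
Ratio: 3.6760/0.8667 = 4.241

(Intermediate values are shown rounded; full precision is carried through to the final answer.)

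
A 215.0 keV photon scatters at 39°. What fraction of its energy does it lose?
0.0857 (or 8.57%)

Calculate initial and final photon energies:

Initial: E₀ = 215.0 keV → λ₀ = 5.7667 pm
Compton shift: Δλ = 0.5407 pm
Final wavelength: λ' = 6.3074 pm
Final energy: E' = 196.5688 keV

Fractional energy loss:
(E₀ - E')/E₀ = (215.0000 - 196.5688)/215.0000
= 18.4312/215.0000
= 0.0857
= 8.57%

(Intermediate values are shown rounded; full precision is carried through to the final answer.)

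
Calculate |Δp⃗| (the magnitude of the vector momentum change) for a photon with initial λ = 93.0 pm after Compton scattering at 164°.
1.3768e-23 kg·m/s

Photon momentum magnitude is p = h/λ.

Initial momentum:
p₀ = h/λ = 6.6261e-34/9.3000e-11 = 7.1248e-24 kg·m/s

After scattering:
λ' = λ + Δλ = 93.0 + 4.7586 = 97.7586 pm
p' = h/λ' = 6.6261e-34/9.7759e-11 = 6.7780e-24 kg·m/s

Momentum is a vector; the scattered photon's direction makes angle θ = 164° with the incident direction. The magnitude of the vector change Δp⃗ = p⃗₀ − p⃗' is found from the law of cosines:
|Δp⃗|² = p₀² + p'² − 2p₀p'cos θ
|Δp⃗|² = (7.1248e-24)² + (6.7780e-24)² − 2·7.1248e-24·6.7780e-24·cos(164°)
|Δp⃗| = 1.3768e-23 kg·m/s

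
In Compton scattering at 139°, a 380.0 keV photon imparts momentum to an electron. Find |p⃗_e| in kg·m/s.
2.7571e-22 kg·m/s

The electron is initially at rest, so by conservation of momentum:
p⃗_e = p⃗₀ − p⃗'  (incident photon momentum minus scattered photon momentum)

Photon momentum magnitudes (p = h/λ = E/c):
λ₀ = hc/E₀ = 3.2627 pm → p₀ = h/λ₀ = 2.0308e-22 kg·m/s
Δλ = λ_C(1 − cos 139°) = 4.2575 pm
λ' = 7.5202 pm → p' = h/λ' = 8.8110e-23 kg·m/s

The scattered photon makes angle θ = 139° with the incident direction, so by the law of cosines:
|p⃗_e|² = p₀² + p'² − 2p₀p'cos θ
|p⃗_e|² = (2.0308e-22)² + (8.8110e-23)² − 2·2.0308e-22·8.8110e-23·cos(139°)
|p⃗_e| = 2.7571e-22 kg·m/s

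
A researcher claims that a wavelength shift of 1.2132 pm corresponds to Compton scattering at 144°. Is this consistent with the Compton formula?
No, inconsistent

Calculate the expected shift for θ = 144°:

Δλ_expected = λ_C(1 - cos(144°))
Δλ_expected = 2.4263 × (1 - cos(144°))
Δλ_expected = 2.4263 × 1.8090
Δλ_expected = 4.3892 pm

Given shift: 1.2132 pm
Expected shift: 4.3892 pm
Difference: 3.1761 pm

The values do not match. The given shift corresponds to θ ≈ 60.0°, not 144°.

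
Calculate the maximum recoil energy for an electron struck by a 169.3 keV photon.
67.4730 keV

Maximum energy transfer occurs at θ = 180° (backscattering).

Initial photon: E₀ = 169.3 keV → λ₀ = 7.3233 pm

Maximum Compton shift (at 180°):
Δλ_max = 2λ_C = 2 × 2.4263 = 4.8526 pm

Final wavelength:
λ' = 7.3233 + 4.8526 = 12.1760 pm

Minimum photon energy (maximum energy to electron):
E'_min = hc/λ' = 101.8270 keV

Maximum electron kinetic energy:
K_max = E₀ - E'_min = 169.3000 - 101.8270 = 67.4730 keV

(Intermediate values are shown rounded; full precision is carried through to the final answer.)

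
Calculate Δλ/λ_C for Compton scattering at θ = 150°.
1.8660 λ_C

The Compton shift formula is:
Δλ = λ_C(1 - cos θ)

Dividing both sides by λ_C:
Δλ/λ_C = 1 - cos θ

For θ = 150°:
Δλ/λ_C = 1 - cos(150°)
Δλ/λ_C = 1 - -0.8660
Δλ/λ_C = 1.8660

This means the shift is 1.8660 × λ_C = 4.5276 pm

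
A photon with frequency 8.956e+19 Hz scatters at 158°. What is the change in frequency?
5.219e+19 Hz (decrease)

Convert frequency to wavelength (c = 299792458 m/s):
λ₀ = c/f₀ = 299792458/8.956e+19 = 3.3473923e-12 m = 3.3474 pm

Calculate Compton shift:
Δλ = λ_C(1 - cos(158°)) = 4.6759 pm

Final wavelength:
λ' = λ₀ + Δλ = 3.3474 + 4.6759 = 8.0233 pm

Final frequency:
f' = c/λ' = 299792458/8.0233383e-12 = 3.7365053e+19 Hz

Frequency shift (decrease):
Δf = f₀ - f' = 8.956e+19 - 3.7365053e+19 = 5.219e+19 Hz

(Intermediate values are shown rounded; full precision is carried through to the final answer.)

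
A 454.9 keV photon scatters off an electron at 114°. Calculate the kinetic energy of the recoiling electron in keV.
252.9288 keV

By energy conservation: K_e = E_initial - E_final

First find the scattered photon energy:
Initial wavelength: λ = hc/E = 2.7255 pm
Compton shift: Δλ = λ_C(1 - cos(114°)) = 3.4132 pm
Final wavelength: λ' = 2.7255 + 3.4132 = 6.1387 pm
Final photon energy: E' = hc/λ' = 201.9712 keV

Electron kinetic energy:
K_e = E - E' = 454.9000 - 201.9712 = 252.9288 keV

(Intermediate values are shown rounded; full precision is carried through to the final answer.)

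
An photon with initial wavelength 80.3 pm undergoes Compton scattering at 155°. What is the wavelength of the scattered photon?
84.9253 pm

Using the Compton scattering formula:
λ' = λ + Δλ = λ + λ_C(1 - cos θ)

Given:
- Initial wavelength λ = 80.3 pm
- Scattering angle θ = 155°
- Compton wavelength λ_C ≈ 2.4263 pm

Calculate the shift:
Δλ = 2.4263 × (1 - cos(155°))
Δλ = 2.4263 × 1.9063
Δλ = 4.6253 pm

Final wavelength:
λ' = 80.3 + 4.6253 = 84.9253 pm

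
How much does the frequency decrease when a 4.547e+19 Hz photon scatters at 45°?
4.424e+18 Hz (decrease)

Convert frequency to wavelength (c = 299792458 m/s):
λ₀ = c/f₀ = 299792458/4.547e+19 = 6.5931924e-12 m = 6.5932 pm

Calculate Compton shift:
Δλ = λ_C(1 - cos(45°)) = 0.7106 pm

Final wavelength:
λ' = λ₀ + Δλ = 6.5932 + 0.7106 = 7.3038 pm

Final frequency:
f' = c/λ' = 299792458/7.3038422e-12 = 4.1045856e+19 Hz

Frequency shift (decrease):
Δf = f₀ - f' = 4.547e+19 - 4.1045856e+19 = 4.424e+18 Hz

(Intermediate values are shown rounded; full precision is carried through to the final answer.)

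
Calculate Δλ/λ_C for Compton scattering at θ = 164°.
1.9613 λ_C

The Compton shift formula is:
Δλ = λ_C(1 - cos θ)

Dividing both sides by λ_C:
Δλ/λ_C = 1 - cos θ

For θ = 164°:
Δλ/λ_C = 1 - cos(164°)
Δλ/λ_C = 1 - -0.9613
Δλ/λ_C = 1.9613

This means the shift is 1.9613 × λ_C = 4.7586 pm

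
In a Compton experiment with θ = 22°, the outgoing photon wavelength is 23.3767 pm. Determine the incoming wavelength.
23.2000 pm

From λ' = λ + Δλ, we have λ = λ' - Δλ

First calculate the Compton shift:
Δλ = λ_C(1 - cos θ)
Δλ = 2.4263 × (1 - cos(22°))
Δλ = 2.4263 × 0.0728
Δλ = 0.1767 pm

Initial wavelength:
λ = λ' - Δλ
λ = 23.3767 - 0.1767
λ = 23.2000 pm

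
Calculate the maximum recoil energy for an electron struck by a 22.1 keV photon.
1.7594 keV

Maximum energy transfer occurs at θ = 180° (backscattering).

Initial photon: E₀ = 22.1 keV → λ₀ = 56.1014 pm

Maximum Compton shift (at 180°):
Δλ_max = 2λ_C = 2 × 2.4263 = 4.8526 pm

Final wavelength:
λ' = 56.1014 + 4.8526 = 60.9541 pm

Minimum photon energy (maximum energy to electron):
E'_min = hc/λ' = 20.3406 keV

Maximum electron kinetic energy:
K_max = E₀ - E'_min = 22.1000 - 20.3406 = 1.7594 keV

(Intermediate values are shown rounded; full precision is carried through to the final answer.)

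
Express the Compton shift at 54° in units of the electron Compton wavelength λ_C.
0.4122 λ_C

The Compton shift formula is:
Δλ = λ_C(1 - cos θ)

Dividing both sides by λ_C:
Δλ/λ_C = 1 - cos θ

For θ = 54°:
Δλ/λ_C = 1 - cos(54°)
Δλ/λ_C = 1 - 0.5878
Δλ/λ_C = 0.4122

This means the shift is 0.4122 × λ_C = 1.0002 pm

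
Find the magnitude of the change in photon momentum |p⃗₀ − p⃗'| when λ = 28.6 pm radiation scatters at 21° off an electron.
8.4214e-24 kg·m/s

Photon momentum magnitude is p = h/λ.

Initial momentum:
p₀ = h/λ = 6.6261e-34/2.8600e-11 = 2.3168e-23 kg·m/s

After scattering:
λ' = λ + Δλ = 28.6 + 0.1612 = 28.7612 pm
p' = h/λ' = 6.6261e-34/2.8761e-11 = 2.3038e-23 kg·m/s

Momentum is a vector; the scattered photon's direction makes angle θ = 21° with the incident direction. The magnitude of the vector change Δp⃗ = p⃗₀ − p⃗' is found from the law of cosines:
|Δp⃗|² = p₀² + p'² − 2p₀p'cos θ
|Δp⃗|² = (2.3168e-23)² + (2.3038e-23)² − 2·2.3168e-23·2.3038e-23·cos(21°)
|Δp⃗| = 8.4214e-24 kg·m/s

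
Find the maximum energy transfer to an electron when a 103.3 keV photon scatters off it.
29.7405 keV

Maximum energy transfer occurs at θ = 180° (backscattering).

Initial photon: E₀ = 103.3 keV → λ₀ = 12.0023 pm

Maximum Compton shift (at 180°):
Δλ_max = 2λ_C = 2 × 2.4263 = 4.8526 pm

Final wavelength:
λ' = 12.0023 + 4.8526 = 16.8550 pm

Minimum photon energy (maximum energy to electron):
E'_min = hc/λ' = 73.5595 keV

Maximum electron kinetic energy:
K_max = E₀ - E'_min = 103.3000 - 73.5595 = 29.7405 keV

(Intermediate values are shown rounded; full precision is carried through to the final answer.)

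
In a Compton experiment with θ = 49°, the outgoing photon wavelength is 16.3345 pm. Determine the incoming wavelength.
15.5000 pm

From λ' = λ + Δλ, we have λ = λ' - Δλ

First calculate the Compton shift:
Δλ = λ_C(1 - cos θ)
Δλ = 2.4263 × (1 - cos(49°))
Δλ = 2.4263 × 0.3439
Δλ = 0.8345 pm

Initial wavelength:
λ = λ' - Δλ
λ = 16.3345 - 0.8345
λ = 15.5000 pm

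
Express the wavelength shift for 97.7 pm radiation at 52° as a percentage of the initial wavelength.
0.9545%

Calculate the Compton shift:
Δλ = λ_C(1 - cos(52°))
Δλ = 2.4263 × (1 - cos(52°))
Δλ = 2.4263 × 0.3843
Δλ = 0.9325 pm

Percentage change:
(Δλ/λ₀) × 100 = (0.9325/97.7) × 100
= 0.9545%

(Intermediate values are shown rounded; full precision is carried through to the final answer.)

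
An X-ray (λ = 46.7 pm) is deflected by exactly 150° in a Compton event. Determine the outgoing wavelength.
51.2276 pm

Using the Compton formula: λ' = λ + λ_C(1 − cos θ)

For θ = 150°, cos θ = -√3/2 (exact) ≈ -0.8660, so:
1 − cos 150° = 1 − (-√3/2) ≈ 1.8660

Δλ = λ_C × 1.8660 = 2.4263 × 1.8660 = 4.5276 pm

λ' = 46.7 + 4.5276 = 51.2276 pm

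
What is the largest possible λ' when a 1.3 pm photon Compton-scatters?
6.1526 pm (at θ = 180°)

The Compton shift is Δλ = λ_C(1 − cos θ).

Since cos θ ranges from −1 to 1, the factor (1 − cos θ) ranges from 0 to 2; the maximum shift occurs at θ = 180° (backscattering):
Δλ_max = 2λ_C = 2 × 2.4263 pm = 4.8526 pm

Maximum scattered wavelength:
λ'_max = λ₀ + Δλ_max = 1.3 + 4.8526 = 6.1526 pm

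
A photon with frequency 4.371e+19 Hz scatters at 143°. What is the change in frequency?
1.700e+19 Hz (decrease)

Convert frequency to wavelength (c = 299792458 m/s):
λ₀ = c/f₀ = 299792458/4.371e+19 = 6.8586698e-12 m = 6.8587 pm

Calculate Compton shift:
Δλ = λ_C(1 - cos(143°)) = 4.3640 pm

Final wavelength:
λ' = λ₀ + Δλ = 6.8587 + 4.3640 = 11.2227 pm

Final frequency:
f' = c/λ' = 299792458/1.1222718e-11 = 2.6713000e+19 Hz

Frequency shift (decrease):
Δf = f₀ - f' = 4.371e+19 - 2.6713000e+19 = 1.700e+19 Hz

(Intermediate values are shown rounded; full precision is carried through to the final answer.)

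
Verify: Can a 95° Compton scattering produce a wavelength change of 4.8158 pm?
No, inconsistent

Calculate the expected shift for θ = 95°:

Δλ_expected = λ_C(1 - cos(95°))
Δλ_expected = 2.4263 × (1 - cos(95°))
Δλ_expected = 2.4263 × 1.0872
Δλ_expected = 2.6378 pm

Given shift: 4.8158 pm
Expected shift: 2.6378 pm
Difference: 2.1780 pm

The values do not match. The given shift corresponds to θ ≈ 170.0°, not 95°.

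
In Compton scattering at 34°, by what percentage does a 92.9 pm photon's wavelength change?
0.4465%

Calculate the Compton shift:
Δλ = λ_C(1 - cos(34°))
Δλ = 2.4263 × (1 - cos(34°))
Δλ = 2.4263 × 0.1710
Δλ = 0.4148 pm

Percentage change:
(Δλ/λ₀) × 100 = (0.4148/92.9) × 100
= 0.4465%

(Intermediate values are shown rounded; full precision is carried through to the final answer.)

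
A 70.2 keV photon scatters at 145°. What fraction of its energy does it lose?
0.1999 (or 19.99%)

Calculate initial and final photon energies:

Initial: E₀ = 70.2 keV → λ₀ = 17.6616 pm
Compton shift: Δλ = 4.4138 pm
Final wavelength: λ' = 22.0754 pm
Final energy: E' = 56.1640 keV

Fractional energy loss:
(E₀ - E')/E₀ = (70.2000 - 56.1640)/70.2000
= 14.0360/70.2000
= 0.1999
= 19.99%

(Intermediate values are shown rounded; full precision is carried through to the final answer.)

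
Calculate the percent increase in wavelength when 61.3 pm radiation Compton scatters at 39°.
0.8821%

Calculate the Compton shift:
Δλ = λ_C(1 - cos(39°))
Δλ = 2.4263 × (1 - cos(39°))
Δλ = 2.4263 × 0.2229
Δλ = 0.5407 pm

Percentage change:
(Δλ/λ₀) × 100 = (0.5407/61.3) × 100
= 0.8821%

(Intermediate values are shown rounded; full precision is carried through to the final answer.)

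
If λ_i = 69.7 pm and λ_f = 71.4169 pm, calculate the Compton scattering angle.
73.00°

First find the wavelength shift:
Δλ = λ' - λ = 71.4169 - 69.7 = 1.7169 pm

Using Δλ = λ_C(1 - cos θ), with λ_C = h/(m_e·c) ≈ 2.42631024 pm:
cos θ = 1 - Δλ/λ_C
cos θ = 1 - 1.7169/2.42631024
cos θ = 0.292382

θ = arccos(0.292382)
θ = 73.00°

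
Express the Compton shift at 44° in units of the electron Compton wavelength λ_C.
0.2807 λ_C

The Compton shift formula is:
Δλ = λ_C(1 - cos θ)

Dividing both sides by λ_C:
Δλ/λ_C = 1 - cos θ

For θ = 44°:
Δλ/λ_C = 1 - cos(44°)
Δλ/λ_C = 1 - 0.7193
Δλ/λ_C = 0.2807

This means the shift is 0.2807 × λ_C = 0.6810 pm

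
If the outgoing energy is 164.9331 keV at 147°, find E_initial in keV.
405.7000 keV

Convert final energy to wavelength (hc ≈ 1239.842 keV·pm):
λ' = hc/E' = 1239.842 / 164.9331 = 7.5172 pm

Calculate the Compton shift:
Δλ = λ_C(1 - cos(147°))
Δλ = 2.4263 × (1 - cos(147°))
Δλ = 4.4612 pm

Initial wavelength:
λ = λ' - Δλ = 7.5172 - 4.4612 = 3.0561 pm

Initial energy:
E = hc/λ = 1239.842 / 3.0561 = 405.7000 keV

(Intermediate values are shown rounded; full precision is carried through to the final answer.)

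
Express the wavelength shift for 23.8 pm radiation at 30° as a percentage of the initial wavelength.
1.3658%

Calculate the Compton shift:
Δλ = λ_C(1 - cos(30°))
Δλ = 2.4263 × (1 - cos(30°))
Δλ = 2.4263 × 0.1340
Δλ = 0.3251 pm

Percentage change:
(Δλ/λ₀) × 100 = (0.3251/23.8) × 100
= 1.3658%

(Intermediate values are shown rounded; full precision is carried through to the final answer.)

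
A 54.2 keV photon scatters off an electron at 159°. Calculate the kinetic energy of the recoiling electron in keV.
9.2241 keV

By energy conservation: K_e = E_initial - E_final

First find the scattered photon energy:
Initial wavelength: λ = hc/E = 22.8753 pm
Compton shift: Δλ = λ_C(1 - cos(159°)) = 4.6915 pm
Final wavelength: λ' = 22.8753 + 4.6915 = 27.5668 pm
Final photon energy: E' = hc/λ' = 44.9759 keV

Electron kinetic energy:
K_e = E - E' = 54.2000 - 44.9759 = 9.2241 keV

(Intermediate values are shown rounded; full precision is carried through to the final answer.)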